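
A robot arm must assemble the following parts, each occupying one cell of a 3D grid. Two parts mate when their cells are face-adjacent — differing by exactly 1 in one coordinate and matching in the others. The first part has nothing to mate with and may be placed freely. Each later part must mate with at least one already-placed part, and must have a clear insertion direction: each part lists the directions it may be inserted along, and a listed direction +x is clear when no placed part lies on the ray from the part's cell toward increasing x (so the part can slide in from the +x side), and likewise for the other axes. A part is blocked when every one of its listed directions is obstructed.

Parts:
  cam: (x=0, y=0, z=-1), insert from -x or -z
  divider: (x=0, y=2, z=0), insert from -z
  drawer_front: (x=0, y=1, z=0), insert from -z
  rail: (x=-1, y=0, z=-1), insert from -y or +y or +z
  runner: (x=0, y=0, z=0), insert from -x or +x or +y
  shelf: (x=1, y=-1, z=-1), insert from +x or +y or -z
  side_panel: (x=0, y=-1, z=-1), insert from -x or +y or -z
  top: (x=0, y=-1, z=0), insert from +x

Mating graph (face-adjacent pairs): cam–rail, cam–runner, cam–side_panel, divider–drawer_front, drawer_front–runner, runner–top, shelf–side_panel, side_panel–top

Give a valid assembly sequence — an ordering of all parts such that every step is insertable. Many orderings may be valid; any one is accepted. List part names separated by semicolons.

1. top@(0, -1, 0) [+x clear] — {top}
2. side_panel@(0, -1, -1) [-x clear] — {side_panel, top}
3. cam@(0, 0, -1) [-x clear] — {cam, side_panel, top}
4. shelf@(1, -1, -1) [+x clear] — {cam, shelf, side_panel, top}
5. runner@(0, 0, 0) [-x clear] — {cam, runner, shelf, side_panel, top}
6. drawer_front@(0, 1, 0) [-z clear] — {cam, drawer_front, runner, shelf, side_panel, top}
7. divider@(0, 2, 0) [-z clear] — {cam, divider, drawer_front, runner, shelf, side_panel, top}
8. rail@(-1, 0, -1) [-y clear] — {cam, divider, drawer_front, rail, runner, shelf, side_panel, top}

top; side_panel; cam; shelf; runner; drawer_front; divider; rail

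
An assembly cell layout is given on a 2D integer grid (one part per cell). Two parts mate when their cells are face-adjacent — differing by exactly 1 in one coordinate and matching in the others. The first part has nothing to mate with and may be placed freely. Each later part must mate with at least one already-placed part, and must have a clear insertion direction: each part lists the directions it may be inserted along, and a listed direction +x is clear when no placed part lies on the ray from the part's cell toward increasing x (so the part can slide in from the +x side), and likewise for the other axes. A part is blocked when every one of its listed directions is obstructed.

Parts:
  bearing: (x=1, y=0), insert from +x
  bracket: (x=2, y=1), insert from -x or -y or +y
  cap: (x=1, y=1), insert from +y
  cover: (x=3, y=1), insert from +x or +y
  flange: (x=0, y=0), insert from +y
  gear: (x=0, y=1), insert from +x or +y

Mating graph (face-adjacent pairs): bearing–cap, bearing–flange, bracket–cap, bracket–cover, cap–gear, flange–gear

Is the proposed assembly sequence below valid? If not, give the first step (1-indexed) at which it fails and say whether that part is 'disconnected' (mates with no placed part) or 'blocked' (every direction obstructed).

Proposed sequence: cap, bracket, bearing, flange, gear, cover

1. cap@(1, 1) [+y clear] — {cap}
2. bracket@(2, 1) [-y clear] — {bracket, cap}
3. bearing@(1, 0) [+x clear] — {bearing, bracket, cap}
4. flange@(0, 0) [+y clear] — {bearing, bracket, cap, flange}
5. gear@(0, 1) [+y clear] — {bearing, bracket, cap, flange, gear}
6. cover@(3, 1) [+x clear] — {bearing, bracket, cap, cover, flange, gear}

Valid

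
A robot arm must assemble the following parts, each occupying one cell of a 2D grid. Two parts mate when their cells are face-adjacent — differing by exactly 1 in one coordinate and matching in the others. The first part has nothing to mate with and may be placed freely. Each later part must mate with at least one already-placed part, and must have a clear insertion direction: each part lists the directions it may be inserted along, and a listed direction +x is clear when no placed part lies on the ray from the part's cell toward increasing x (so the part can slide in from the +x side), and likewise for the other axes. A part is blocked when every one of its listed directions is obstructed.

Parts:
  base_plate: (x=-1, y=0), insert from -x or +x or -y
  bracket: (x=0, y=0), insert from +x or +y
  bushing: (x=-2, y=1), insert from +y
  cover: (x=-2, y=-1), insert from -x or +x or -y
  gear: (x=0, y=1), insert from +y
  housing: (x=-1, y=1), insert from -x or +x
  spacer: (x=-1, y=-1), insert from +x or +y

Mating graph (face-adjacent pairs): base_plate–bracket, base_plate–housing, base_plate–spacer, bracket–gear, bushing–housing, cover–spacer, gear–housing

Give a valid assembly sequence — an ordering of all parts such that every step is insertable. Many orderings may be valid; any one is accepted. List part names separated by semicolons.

base_plate; bracket; gear; spacer; housing; bushing; cover

1. base_plate@(-1, 0) [-x clear] — {base_plate}
2. bracket@(0, 0) [+x clear] — {base_plate, bracket}
3. gear@(0, 1) [+y clear] — {base_plate, bracket, gear}
4. spacer@(-1, -1) [+x clear] — {base_plate, bracket, gear, spacer}
5. housing@(-1, 1) [-x clear] — {base_plate, bracket, gear, housing, spacer}
6. bushing@(-2, 1) [+y clear] — {base_plate, bracket, bushing, gear, housing, spacer}
7. cover@(-2, -1) [-x clear] — {base_plate, bracket, bushing, cover, gear, housing, spacer}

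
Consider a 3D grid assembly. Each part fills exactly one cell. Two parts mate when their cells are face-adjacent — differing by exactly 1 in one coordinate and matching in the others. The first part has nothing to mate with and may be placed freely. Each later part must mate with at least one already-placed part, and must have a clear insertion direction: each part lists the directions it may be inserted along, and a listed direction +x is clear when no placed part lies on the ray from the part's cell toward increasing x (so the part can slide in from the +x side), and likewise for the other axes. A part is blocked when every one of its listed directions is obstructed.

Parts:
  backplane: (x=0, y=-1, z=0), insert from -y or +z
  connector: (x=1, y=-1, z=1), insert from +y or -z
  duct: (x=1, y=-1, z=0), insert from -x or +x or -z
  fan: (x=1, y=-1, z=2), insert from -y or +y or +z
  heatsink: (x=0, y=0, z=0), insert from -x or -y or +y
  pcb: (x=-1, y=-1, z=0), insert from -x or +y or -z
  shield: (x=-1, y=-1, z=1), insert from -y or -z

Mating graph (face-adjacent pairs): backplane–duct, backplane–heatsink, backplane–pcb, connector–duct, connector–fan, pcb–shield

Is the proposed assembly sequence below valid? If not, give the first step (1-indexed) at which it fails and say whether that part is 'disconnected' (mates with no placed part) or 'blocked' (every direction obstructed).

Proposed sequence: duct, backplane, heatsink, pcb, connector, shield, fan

Valid

1. duct@(1, -1, 0) [-x clear] — {duct}
2. backplane@(0, -1, 0) [-y clear] — {backplane, duct}
3. heatsink@(0, 0, 0) [-x clear] — {backplane, duct, heatsink}
4. pcb@(-1, -1, 0) [-x clear] — {backplane, duct, heatsink, pcb}
5. connector@(1, -1, 1) [+y clear] — {backplane, connector, duct, heatsink, pcb}
6. shield@(-1, -1, 1) [-y clear] — {backplane, connector, duct, heatsink, pcb, shield}
7. fan@(1, -1, 2) [-y clear] — {backplane, connector, duct, fan, heatsink, pcb, shield}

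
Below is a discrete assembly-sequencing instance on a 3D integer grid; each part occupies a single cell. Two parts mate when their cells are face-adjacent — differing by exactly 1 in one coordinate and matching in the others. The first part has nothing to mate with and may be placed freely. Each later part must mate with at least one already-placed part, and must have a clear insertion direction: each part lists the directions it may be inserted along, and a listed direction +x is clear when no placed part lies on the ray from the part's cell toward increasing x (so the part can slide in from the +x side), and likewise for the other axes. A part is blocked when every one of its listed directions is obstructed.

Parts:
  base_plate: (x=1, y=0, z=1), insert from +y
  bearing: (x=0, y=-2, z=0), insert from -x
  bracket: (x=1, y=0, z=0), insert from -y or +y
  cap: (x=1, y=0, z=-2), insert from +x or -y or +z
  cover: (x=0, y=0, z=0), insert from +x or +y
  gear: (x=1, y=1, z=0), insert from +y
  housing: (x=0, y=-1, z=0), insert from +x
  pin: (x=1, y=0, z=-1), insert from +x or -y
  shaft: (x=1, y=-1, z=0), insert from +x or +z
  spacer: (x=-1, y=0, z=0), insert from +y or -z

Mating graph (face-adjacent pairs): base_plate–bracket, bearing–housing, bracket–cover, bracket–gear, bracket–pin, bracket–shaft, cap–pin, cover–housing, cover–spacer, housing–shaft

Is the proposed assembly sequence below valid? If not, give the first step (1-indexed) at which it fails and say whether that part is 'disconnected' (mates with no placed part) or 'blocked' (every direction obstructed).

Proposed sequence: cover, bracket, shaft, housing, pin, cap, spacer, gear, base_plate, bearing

1. cover@(0, 0, 0) [+x clear] — {cover}
2. bracket@(1, 0, 0) [-y clear] — {bracket, cover}
3. shaft@(1, -1, 0) [+x clear] — {bracket, cover, shaft}
4. housing@(0, -1, 0) — +x all obstructed ⇒ blocked

Invalid at step 4 (blocked)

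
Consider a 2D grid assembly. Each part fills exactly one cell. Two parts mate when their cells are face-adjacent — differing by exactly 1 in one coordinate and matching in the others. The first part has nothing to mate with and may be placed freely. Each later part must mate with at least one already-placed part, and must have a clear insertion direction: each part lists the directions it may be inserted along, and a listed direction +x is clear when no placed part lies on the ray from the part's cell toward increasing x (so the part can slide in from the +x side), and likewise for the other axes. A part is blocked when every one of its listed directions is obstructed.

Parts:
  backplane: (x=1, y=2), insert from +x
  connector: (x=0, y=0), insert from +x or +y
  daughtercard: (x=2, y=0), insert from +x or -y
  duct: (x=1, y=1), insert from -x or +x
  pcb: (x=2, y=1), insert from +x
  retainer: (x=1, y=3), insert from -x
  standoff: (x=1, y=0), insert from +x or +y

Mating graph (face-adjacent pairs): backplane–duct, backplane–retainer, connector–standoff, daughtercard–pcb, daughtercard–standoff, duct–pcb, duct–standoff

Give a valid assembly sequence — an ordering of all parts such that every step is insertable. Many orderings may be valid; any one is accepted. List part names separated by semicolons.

1. connector@(0, 0) [+x clear] — {connector}
2. standoff@(1, 0) [+x clear] — {connector, standoff}
3. duct@(1, 1) [-x clear] — {connector, duct, standoff}
4. pcb@(2, 1) [+x clear] — {connector, duct, pcb, standoff}
5. daughtercard@(2, 0) [+x clear] — {connector, daughtercard, duct, pcb, standoff}
6. backplane@(1, 2) [+x clear] — {backplane, connector, daughtercard, duct, pcb, standoff}
7. retainer@(1, 3) [-x clear] — {backplane, connector, daughtercard, duct, pcb, retainer, standoff}

connector; standoff; duct; pcb; daughtercard; backplane; retainer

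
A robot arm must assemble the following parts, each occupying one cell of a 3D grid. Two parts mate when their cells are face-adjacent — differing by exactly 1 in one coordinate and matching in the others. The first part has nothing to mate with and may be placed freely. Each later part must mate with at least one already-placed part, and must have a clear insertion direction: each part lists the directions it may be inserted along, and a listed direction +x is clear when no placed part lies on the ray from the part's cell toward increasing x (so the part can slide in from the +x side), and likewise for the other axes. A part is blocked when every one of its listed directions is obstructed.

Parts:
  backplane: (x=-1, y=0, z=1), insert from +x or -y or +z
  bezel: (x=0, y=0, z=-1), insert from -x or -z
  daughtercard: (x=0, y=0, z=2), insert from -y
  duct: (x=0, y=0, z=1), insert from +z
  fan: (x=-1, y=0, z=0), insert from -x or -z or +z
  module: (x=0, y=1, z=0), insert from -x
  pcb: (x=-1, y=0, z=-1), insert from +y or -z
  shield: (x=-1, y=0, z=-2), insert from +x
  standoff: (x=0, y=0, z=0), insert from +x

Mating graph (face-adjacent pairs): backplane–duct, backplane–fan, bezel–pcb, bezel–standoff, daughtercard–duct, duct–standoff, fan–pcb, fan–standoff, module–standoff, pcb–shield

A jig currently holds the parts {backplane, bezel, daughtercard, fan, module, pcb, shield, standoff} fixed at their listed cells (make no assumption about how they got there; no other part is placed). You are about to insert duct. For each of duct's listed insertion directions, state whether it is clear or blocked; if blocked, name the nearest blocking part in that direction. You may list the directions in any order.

+z: nearest on ray is daughtercard@(0, 0, 2) ⇒ blocked

+z: blocked by daughtercard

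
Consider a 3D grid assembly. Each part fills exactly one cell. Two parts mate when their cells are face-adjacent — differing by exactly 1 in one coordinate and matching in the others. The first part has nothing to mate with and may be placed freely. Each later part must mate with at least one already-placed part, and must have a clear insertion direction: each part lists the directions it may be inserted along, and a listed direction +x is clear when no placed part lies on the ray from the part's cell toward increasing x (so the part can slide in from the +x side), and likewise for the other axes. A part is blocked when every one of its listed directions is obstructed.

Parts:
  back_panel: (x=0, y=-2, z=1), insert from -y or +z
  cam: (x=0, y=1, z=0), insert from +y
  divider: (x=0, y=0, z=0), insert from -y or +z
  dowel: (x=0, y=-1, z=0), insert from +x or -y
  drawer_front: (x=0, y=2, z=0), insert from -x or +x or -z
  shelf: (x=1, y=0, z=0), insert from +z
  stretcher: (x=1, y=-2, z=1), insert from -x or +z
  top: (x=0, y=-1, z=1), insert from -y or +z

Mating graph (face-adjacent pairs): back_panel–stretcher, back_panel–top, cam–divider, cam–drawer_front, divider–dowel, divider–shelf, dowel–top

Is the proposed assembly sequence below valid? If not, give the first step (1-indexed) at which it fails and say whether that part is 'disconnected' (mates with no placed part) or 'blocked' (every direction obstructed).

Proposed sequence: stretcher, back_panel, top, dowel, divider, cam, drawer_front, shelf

1. stretcher@(1, -2, 1) [-x clear] — {stretcher}
2. back_panel@(0, -2, 1) [-y clear] — {back_panel, stretcher}
3. top@(0, -1, 1) [+z clear] — {back_panel, stretcher, top}
4. dowel@(0, -1, 0) [+x clear] — {back_panel, dowel, stretcher, top}
5. divider@(0, 0, 0) [+z clear] — {back_panel, divider, dowel, stretcher, top}
6. cam@(0, 1, 0) [+y clear] — {back_panel, cam, divider, dowel, stretcher, top}
7. drawer_front@(0, 2, 0) [-x clear] — {back_panel, cam, divider, dowel, drawer_front, stretcher, top}
8. shelf@(1, 0, 0) [+z clear] — {back_panel, cam, divider, dowel, drawer_front, shelf, stretcher, top}

Valid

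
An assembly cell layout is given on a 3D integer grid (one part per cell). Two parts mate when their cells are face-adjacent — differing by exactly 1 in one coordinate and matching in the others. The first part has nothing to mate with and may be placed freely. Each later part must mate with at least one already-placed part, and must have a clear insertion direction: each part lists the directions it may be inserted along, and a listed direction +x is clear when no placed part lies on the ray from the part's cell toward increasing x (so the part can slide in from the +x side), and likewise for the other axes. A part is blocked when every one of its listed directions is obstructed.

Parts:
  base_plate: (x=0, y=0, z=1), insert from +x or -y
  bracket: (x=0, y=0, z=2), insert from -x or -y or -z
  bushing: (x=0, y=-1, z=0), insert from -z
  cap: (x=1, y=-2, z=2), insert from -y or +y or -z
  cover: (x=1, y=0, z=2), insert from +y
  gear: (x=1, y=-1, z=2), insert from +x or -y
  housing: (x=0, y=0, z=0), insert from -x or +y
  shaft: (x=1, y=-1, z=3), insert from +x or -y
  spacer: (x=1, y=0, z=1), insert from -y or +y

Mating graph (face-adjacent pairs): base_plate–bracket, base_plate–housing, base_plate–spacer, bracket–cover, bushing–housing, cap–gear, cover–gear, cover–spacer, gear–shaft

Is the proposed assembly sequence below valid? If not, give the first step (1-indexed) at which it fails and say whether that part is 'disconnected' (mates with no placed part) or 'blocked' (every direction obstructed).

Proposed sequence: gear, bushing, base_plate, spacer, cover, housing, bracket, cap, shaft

Invalid at step 2 (disconnected)

1. gear@(1, -1, 2) [+x clear] — {gear}
2. bushing@(0, -1, 0) — no placed neighbour ⇒ disconnected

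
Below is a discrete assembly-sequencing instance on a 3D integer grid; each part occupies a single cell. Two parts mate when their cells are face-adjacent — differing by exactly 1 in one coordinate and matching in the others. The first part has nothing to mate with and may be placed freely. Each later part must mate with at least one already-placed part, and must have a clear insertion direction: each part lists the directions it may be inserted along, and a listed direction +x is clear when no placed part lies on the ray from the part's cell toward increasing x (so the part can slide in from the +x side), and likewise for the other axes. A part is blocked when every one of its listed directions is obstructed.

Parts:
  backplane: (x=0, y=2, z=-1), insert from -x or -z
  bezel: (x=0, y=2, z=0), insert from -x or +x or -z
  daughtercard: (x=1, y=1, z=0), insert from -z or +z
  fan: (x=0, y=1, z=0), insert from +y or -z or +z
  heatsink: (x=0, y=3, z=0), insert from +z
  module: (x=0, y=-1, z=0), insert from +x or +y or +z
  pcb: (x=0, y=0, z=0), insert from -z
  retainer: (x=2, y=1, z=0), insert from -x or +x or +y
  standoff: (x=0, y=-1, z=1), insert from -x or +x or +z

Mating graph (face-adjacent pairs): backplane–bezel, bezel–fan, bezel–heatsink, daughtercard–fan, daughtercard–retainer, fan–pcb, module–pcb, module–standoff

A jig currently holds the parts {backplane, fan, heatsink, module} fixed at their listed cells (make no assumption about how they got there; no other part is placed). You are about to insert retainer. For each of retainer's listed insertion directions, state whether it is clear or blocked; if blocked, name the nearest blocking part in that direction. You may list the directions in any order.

+x: clear; +y: clear; -x: blocked by fan

-x: nearest on ray is fan@(0, 1, 0) ⇒ blocked
+x: ray from retainer(2, 1, 0) has no placed part ⇒ clear
+y: ray from retainer(2, 1, 0) has no placed part ⇒ clear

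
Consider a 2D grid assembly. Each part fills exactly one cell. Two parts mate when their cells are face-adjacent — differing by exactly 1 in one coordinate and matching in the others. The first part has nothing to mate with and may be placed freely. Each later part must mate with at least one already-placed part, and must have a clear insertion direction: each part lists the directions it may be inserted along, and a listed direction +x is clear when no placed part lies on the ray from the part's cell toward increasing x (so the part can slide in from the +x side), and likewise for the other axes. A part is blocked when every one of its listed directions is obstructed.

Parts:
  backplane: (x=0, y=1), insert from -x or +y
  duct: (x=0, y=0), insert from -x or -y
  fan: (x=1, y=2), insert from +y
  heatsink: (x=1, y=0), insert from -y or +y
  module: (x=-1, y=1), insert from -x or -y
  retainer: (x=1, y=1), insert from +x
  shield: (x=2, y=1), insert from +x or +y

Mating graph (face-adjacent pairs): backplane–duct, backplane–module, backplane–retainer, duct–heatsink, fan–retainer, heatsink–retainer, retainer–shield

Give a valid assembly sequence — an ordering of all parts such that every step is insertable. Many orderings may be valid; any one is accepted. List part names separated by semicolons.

backplane; duct; module; retainer; shield; fan; heatsink

1. backplane@(0, 1) [-x clear] — {backplane}
2. duct@(0, 0) [-x clear] — {backplane, duct}
3. module@(-1, 1) [-x clear] — {backplane, duct, module}
4. retainer@(1, 1) [+x clear] — {backplane, duct, module, retainer}
5. shield@(2, 1) [+x clear] — {backplane, duct, module, retainer, shield}
6. fan@(1, 2) [+y clear] — {backplane, duct, fan, module, retainer, shield}
7. heatsink@(1, 0) [-y clear] — {backplane, duct, fan, heatsink, module, retainer, shield}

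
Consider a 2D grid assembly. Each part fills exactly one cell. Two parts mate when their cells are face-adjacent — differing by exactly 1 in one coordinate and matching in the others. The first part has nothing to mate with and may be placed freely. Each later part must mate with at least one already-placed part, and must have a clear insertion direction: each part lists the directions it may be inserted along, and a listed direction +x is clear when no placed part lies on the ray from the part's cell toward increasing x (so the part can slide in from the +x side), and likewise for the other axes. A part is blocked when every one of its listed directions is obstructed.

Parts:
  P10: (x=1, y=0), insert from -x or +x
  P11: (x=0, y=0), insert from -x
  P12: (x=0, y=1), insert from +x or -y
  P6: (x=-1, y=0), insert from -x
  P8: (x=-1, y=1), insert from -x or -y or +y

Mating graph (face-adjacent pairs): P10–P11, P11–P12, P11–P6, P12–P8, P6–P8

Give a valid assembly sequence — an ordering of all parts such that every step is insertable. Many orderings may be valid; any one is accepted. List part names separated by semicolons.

P12; P8; P11; P10; P6

1. P12@(0, 1) [+x clear] — {P12}
2. P8@(-1, 1) [-x clear] — {P12, P8}
3. P11@(0, 0) [-x clear] — {P11, P12, P8}
4. P10@(1, 0) [+x clear] — {P10, P11, P12, P8}
5. P6@(-1, 0) [-x clear] — {P10, P11, P12, P6, P8}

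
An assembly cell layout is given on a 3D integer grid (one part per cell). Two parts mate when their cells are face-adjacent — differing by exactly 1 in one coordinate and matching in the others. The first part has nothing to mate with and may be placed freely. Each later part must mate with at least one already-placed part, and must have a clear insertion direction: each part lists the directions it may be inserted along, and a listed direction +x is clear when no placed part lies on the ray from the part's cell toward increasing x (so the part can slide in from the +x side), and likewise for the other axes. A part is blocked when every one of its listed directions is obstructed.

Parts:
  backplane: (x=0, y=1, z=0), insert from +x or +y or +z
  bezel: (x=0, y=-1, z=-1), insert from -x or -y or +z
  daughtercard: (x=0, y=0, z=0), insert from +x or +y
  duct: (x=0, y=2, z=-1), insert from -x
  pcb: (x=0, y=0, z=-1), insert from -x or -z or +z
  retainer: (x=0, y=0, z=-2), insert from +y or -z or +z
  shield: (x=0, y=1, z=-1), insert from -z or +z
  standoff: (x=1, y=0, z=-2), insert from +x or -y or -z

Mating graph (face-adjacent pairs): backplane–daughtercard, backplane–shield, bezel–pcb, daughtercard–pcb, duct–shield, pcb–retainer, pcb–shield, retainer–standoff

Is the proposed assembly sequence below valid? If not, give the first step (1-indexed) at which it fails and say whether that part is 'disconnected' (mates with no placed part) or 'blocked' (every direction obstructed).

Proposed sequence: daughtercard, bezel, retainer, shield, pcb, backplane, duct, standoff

1. daughtercard@(0, 0, 0) [+x clear] — {daughtercard}
2. bezel@(0, -1, -1) — no placed neighbour ⇒ disconnected

Invalid at step 2 (disconnected)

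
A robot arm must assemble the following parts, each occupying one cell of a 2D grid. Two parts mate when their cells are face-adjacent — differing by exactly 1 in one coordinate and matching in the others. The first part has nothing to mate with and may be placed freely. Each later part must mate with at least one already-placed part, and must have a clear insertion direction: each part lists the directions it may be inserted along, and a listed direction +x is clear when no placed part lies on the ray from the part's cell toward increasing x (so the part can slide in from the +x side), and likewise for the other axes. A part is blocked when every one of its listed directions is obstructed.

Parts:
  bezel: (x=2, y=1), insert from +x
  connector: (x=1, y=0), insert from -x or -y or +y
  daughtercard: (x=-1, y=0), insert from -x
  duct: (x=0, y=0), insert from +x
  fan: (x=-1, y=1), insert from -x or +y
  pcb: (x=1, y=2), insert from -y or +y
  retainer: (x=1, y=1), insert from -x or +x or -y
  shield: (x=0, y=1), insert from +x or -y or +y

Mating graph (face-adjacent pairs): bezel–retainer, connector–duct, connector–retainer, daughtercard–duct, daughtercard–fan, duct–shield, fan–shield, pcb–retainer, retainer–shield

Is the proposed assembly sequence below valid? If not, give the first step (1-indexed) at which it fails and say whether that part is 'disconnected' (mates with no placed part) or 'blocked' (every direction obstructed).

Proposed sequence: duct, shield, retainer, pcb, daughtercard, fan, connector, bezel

Valid

1. duct@(0, 0) [+x clear] — {duct}
2. shield@(0, 1) [+x clear] — {duct, shield}
3. retainer@(1, 1) [+x clear] — {duct, retainer, shield}
4. pcb@(1, 2) [+y clear] — {duct, pcb, retainer, shield}
5. daughtercard@(-1, 0) [-x clear] — {daughtercard, duct, pcb, retainer, shield}
6. fan@(-1, 1) [-x clear] — {daughtercard, duct, fan, pcb, retainer, shield}
7. connector@(1, 0) [-y clear] — {connector, daughtercard, duct, fan, pcb, retainer, shield}
8. bezel@(2, 1) [+x clear] — {bezel, connector, daughtercard, duct, fan, pcb, retainer, shield}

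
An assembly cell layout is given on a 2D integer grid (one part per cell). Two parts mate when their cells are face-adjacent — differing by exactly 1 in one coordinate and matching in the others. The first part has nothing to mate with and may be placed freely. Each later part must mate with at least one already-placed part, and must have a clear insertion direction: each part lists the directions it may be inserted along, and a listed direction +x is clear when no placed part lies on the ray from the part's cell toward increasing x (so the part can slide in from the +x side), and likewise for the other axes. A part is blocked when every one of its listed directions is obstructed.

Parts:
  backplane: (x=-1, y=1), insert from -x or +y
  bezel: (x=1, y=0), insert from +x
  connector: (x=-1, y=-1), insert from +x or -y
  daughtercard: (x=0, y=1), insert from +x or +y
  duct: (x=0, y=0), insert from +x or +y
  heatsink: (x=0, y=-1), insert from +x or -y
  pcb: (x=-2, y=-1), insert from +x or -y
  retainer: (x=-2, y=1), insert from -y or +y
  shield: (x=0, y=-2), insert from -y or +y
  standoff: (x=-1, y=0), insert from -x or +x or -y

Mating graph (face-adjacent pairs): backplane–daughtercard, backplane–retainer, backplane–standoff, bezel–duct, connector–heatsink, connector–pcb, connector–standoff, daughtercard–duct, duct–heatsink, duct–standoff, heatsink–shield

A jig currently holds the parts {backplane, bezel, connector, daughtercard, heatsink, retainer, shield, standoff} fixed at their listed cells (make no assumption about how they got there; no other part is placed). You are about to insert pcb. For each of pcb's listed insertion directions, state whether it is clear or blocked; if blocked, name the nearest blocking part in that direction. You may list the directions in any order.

+x: blocked by connector; -y: clear

+x: nearest on ray is connector@(-1, -1) ⇒ blocked
-y: ray from pcb(-2, -1) has no placed part ⇒ clear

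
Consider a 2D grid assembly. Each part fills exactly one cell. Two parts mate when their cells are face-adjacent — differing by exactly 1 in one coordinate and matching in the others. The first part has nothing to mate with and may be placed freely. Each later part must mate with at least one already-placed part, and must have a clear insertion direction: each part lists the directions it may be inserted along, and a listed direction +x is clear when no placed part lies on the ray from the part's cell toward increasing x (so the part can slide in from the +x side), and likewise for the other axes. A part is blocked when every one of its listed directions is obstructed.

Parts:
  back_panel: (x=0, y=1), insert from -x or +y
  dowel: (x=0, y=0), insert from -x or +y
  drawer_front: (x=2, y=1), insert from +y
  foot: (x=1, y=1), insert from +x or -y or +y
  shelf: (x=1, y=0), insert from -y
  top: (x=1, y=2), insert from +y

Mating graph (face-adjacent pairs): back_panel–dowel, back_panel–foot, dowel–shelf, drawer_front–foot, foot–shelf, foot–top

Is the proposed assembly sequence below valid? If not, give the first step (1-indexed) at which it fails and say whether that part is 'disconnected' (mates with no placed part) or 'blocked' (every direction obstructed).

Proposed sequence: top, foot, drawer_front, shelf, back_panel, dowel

1. top@(1, 2) [+y clear] — {top}
2. foot@(1, 1) [+x clear] — {foot, top}
3. drawer_front@(2, 1) [+y clear] — {drawer_front, foot, top}
4. shelf@(1, 0) [-y clear] — {drawer_front, foot, shelf, top}
5. back_panel@(0, 1) [-x clear] — {back_panel, drawer_front, foot, shelf, top}
6. dowel@(0, 0) [-x clear] — {back_panel, dowel, drawer_front, foot, shelf, top}

Valid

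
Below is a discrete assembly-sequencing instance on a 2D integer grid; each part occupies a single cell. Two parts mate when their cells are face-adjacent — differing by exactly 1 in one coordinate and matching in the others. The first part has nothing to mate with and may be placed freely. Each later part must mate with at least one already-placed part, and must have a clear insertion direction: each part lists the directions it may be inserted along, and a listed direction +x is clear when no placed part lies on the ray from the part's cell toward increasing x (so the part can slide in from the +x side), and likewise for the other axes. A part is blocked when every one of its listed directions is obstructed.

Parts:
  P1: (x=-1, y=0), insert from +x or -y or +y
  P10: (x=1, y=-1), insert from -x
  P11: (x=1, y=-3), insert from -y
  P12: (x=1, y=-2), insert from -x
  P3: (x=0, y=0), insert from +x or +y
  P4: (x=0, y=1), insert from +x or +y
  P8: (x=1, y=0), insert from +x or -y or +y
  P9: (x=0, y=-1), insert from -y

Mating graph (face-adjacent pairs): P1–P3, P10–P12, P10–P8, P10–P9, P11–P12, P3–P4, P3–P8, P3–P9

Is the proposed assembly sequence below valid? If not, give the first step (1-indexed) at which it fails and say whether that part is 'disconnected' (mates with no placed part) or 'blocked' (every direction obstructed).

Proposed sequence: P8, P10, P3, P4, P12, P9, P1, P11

Valid

1. P8@(1, 0) [+x clear] — {P8}
2. P10@(1, -1) [-x clear] — {P10, P8}
3. P3@(0, 0) [+y clear] — {P10, P3, P8}
4. P4@(0, 1) [+x clear] — {P10, P3, P4, P8}
5. P12@(1, -2) [-x clear] — {P10, P12, P3, P4, P8}
6. P9@(0, -1) [-y clear] — {P10, P12, P3, P4, P8, P9}
7. P1@(-1, 0) [-y clear] — {P1, P10, P12, P3, P4, P8, P9}
8. P11@(1, -3) [-y clear] — {P1, P10, P11, P12, P3, P4, P8, P9}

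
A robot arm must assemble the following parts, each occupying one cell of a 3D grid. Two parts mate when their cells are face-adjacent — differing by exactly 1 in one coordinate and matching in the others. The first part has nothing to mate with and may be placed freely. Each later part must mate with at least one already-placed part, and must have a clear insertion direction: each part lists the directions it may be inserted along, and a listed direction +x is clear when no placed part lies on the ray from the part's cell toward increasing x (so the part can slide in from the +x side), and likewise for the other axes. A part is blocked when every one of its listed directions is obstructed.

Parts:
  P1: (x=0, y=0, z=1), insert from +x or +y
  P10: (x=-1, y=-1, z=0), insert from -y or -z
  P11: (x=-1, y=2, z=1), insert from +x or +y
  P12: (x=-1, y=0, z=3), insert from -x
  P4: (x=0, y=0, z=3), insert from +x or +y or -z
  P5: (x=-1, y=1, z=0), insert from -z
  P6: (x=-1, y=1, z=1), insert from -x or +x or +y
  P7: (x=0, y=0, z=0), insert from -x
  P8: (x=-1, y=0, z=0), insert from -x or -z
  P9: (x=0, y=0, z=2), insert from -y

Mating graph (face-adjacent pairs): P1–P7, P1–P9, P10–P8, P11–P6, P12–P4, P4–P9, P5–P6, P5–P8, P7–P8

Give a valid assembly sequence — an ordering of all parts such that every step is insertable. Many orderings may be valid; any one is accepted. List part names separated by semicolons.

P1; P9; P7; P8; P10; P5; P6; P11; P4; P12

1. P1@(0, 0, 1) [+x clear] — {P1}
2. P9@(0, 0, 2) [-y clear] — {P1, P9}
3. P7@(0, 0, 0) [-x clear] — {P1, P7, P9}
4. P8@(-1, 0, 0) [-x clear] — {P1, P7, P8, P9}
5. P10@(-1, -1, 0) [-y clear] — {P1, P10, P7, P8, P9}
6. P5@(-1, 1, 0) [-z clear] — {P1, P10, P5, P7, P8, P9}
7. P6@(-1, 1, 1) [-x clear] — {P1, P10, P5, P6, P7, P8, P9}
8. P11@(-1, 2, 1) [+x clear] — {P1, P10, P11, P5, P6, P7, P8, P9}
9. P4@(0, 0, 3) [+x clear] — {P1, P10, P11, P4, P5, P6, P7, P8, P9}
10. P12@(-1, 0, 3) [-x clear] — {P1, P10, P11, P12, P4, P5, P6, P7, P8, P9}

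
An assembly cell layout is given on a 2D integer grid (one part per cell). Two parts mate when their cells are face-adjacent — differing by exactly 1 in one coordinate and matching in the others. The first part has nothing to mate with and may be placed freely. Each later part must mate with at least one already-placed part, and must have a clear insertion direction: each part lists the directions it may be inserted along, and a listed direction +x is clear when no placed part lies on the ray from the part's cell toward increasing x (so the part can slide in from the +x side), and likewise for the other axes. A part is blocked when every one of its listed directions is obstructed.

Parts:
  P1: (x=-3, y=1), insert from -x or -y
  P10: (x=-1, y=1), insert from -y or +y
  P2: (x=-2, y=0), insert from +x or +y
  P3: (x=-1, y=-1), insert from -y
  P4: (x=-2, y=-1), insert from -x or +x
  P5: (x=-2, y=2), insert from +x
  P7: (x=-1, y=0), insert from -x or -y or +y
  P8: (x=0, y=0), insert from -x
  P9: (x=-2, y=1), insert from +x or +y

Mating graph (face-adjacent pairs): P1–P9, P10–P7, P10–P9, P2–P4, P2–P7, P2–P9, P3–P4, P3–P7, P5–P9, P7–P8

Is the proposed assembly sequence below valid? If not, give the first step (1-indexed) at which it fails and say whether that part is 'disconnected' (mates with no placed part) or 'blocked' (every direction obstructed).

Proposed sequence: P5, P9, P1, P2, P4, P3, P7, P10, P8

Invalid at step 9 (blocked)

1. P5@(-2, 2) [+x clear] — {P5}
2. P9@(-2, 1) [+x clear] — {P5, P9}
3. P1@(-3, 1) [-x clear] — {P1, P5, P9}
4. P2@(-2, 0) [+x clear] — {P1, P2, P5, P9}
5. P4@(-2, -1) [-x clear] — {P1, P2, P4, P5, P9}
6. P3@(-1, -1) [-y clear] — {P1, P2, P3, P4, P5, P9}
7. P7@(-1, 0) [+y clear] — {P1, P2, P3, P4, P5, P7, P9}
8. P10@(-1, 1) [+y clear] — {P1, P10, P2, P3, P4, P5, P7, P9}
9. P8@(0, 0) — -x all obstructed ⇒ blocked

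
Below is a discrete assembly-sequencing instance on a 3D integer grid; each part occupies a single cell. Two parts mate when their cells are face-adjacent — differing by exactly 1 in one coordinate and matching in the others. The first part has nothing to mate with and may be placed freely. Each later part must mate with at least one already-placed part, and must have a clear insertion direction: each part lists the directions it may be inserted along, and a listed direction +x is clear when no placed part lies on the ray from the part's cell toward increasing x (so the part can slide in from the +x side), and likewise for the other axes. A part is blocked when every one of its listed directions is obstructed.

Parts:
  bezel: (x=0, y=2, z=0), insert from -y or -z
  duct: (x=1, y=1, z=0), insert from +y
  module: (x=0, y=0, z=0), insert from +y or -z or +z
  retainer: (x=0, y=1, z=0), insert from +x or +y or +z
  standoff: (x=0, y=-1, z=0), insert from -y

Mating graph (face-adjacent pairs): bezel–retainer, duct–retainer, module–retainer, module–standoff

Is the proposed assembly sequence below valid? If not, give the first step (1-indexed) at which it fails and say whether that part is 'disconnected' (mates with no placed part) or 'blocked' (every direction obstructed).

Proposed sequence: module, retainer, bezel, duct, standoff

1. module@(0, 0, 0) [+y clear] — {module}
2. retainer@(0, 1, 0) [+x clear] — {module, retainer}
3. bezel@(0, 2, 0) [-z clear] — {bezel, module, retainer}
4. duct@(1, 1, 0) [+y clear] — {bezel, duct, module, retainer}
5. standoff@(0, -1, 0) [-y clear] — {bezel, duct, module, retainer, standoff}

Valid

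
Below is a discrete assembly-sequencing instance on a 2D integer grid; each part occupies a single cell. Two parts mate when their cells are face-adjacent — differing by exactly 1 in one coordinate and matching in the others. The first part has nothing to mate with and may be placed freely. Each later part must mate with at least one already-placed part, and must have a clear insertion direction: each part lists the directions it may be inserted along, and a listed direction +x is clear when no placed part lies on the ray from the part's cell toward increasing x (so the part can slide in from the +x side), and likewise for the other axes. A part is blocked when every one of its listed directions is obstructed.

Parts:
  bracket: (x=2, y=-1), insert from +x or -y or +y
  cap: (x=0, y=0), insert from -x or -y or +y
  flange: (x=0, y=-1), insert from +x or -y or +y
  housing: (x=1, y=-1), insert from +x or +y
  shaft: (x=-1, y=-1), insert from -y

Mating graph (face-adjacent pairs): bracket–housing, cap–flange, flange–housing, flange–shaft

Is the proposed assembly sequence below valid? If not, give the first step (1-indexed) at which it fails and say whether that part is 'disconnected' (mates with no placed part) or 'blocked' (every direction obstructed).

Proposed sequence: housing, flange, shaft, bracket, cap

1. housing@(1, -1) [+x clear] — {housing}
2. flange@(0, -1) [-y clear] — {flange, housing}
3. shaft@(-1, -1) [-y clear] — {flange, housing, shaft}
4. bracket@(2, -1) [+x clear] — {bracket, flange, housing, shaft}
5. cap@(0, 0) [-x clear] — {bracket, cap, flange, housing, shaft}

Valid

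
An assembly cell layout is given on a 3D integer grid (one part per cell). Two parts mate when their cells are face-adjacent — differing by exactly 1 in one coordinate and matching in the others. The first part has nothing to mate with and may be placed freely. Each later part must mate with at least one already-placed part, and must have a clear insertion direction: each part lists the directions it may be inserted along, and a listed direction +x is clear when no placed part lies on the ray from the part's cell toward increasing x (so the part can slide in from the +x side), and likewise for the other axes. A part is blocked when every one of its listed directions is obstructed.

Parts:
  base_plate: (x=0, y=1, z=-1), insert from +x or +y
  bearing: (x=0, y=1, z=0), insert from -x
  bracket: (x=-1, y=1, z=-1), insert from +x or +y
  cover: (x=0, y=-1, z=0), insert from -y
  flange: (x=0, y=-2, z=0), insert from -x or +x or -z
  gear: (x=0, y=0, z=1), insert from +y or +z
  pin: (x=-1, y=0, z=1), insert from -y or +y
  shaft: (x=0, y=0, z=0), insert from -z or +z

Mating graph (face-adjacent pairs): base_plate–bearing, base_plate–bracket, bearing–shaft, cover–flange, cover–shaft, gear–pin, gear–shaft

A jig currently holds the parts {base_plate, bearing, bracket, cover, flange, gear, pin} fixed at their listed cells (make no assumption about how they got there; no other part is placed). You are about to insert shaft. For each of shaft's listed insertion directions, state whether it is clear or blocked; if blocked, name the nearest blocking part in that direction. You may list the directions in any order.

+z: blocked by gear; -z: clear

-z: ray from shaft(0, 0, 0) has no placed part ⇒ clear
+z: nearest on ray is gear@(0, 0, 1) ⇒ blocked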